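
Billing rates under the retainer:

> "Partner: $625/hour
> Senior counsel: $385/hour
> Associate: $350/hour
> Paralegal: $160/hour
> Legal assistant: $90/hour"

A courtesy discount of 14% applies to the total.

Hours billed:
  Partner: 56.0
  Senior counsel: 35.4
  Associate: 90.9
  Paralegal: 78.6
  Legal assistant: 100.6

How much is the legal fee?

Partner: 56.0 × $625 = $35,000.00
Senior counsel: 35.4 × $385 = $13,629.00
Associate: 90.9 × $350 = $31,815.00
Paralegal: 78.6 × $160 = $12,576.00
Legal assistant: 100.6 × $90 = $9,054.00
Subtotal: $102,074.00
Less 14% discount: −$14,290.36
Total: $102,074.00 − $14,290.36 = $87,783.64

$87,783.64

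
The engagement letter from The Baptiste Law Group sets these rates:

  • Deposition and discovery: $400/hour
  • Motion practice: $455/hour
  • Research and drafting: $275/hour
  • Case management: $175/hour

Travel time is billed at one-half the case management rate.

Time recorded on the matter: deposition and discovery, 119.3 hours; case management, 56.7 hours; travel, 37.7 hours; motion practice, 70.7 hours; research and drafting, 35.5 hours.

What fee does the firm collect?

Deposition and discovery: 119.3 × $400 = $47,720.00
Motion practice: 70.7 × $455 = $32,168.50
Research and drafting: 35.5 × $275 = $9,762.50
Case management: 56.7 × $175 = $9,922.50
Subtotal: $47,720.00 + $32,168.50 + $9,762.50 + $9,922.50 = $99,573.50
Travel: 37.7 × ($175 ÷ 2) = 37.7 × $87.50 = $3,298.75
Total: $99,573.50 + $3,298.75 = $102,872.25

$102,872.25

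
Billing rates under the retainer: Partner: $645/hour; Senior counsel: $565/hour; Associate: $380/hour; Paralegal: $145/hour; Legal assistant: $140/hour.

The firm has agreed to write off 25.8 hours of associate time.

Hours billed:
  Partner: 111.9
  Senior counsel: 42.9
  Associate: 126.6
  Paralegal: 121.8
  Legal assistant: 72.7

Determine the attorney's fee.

$162,557.00

Partner: 111.9 × $645 = $72,175.50
Senior counsel: 42.9 × $565 = $24,238.50
Associate: 126.6 × $380 = $48,108.00
Paralegal: 121.8 × $145 = $17,661.00
Legal assistant: 72.7 × $140 = $10,178.00
Subtotal: $172,361.00
Write-off: 25.8 × $380 = $9,804.00
Total: $172,361.00 − $9,804.00 = $162,557.00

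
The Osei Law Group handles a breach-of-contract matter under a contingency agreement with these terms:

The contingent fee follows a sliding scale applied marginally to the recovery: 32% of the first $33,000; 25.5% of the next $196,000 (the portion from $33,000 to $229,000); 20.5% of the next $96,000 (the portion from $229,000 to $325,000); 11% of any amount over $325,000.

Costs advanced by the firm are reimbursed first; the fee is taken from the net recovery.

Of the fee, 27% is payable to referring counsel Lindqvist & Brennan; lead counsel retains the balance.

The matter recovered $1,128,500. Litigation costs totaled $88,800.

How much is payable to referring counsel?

Fee base (net of costs): $1,128,500 − $88,800 = $1,039,700
First $33,000 at 32% = $10,560.00
Next $196,000 at 25.5% = $49,980.00
Next $96,000 at 20.5% = $19,680.00
Remaining $714,700 at 11% = $78,617.00
Fee: $10,560.00 + $49,980.00 + $19,680.00 + $78,617.00 = $158,837.00
Referral share: 27% of $158,837.00 = $42,885.99; lead counsel retains $158,837.00 − $42,885.99 = $115,951.01.

$42,885.99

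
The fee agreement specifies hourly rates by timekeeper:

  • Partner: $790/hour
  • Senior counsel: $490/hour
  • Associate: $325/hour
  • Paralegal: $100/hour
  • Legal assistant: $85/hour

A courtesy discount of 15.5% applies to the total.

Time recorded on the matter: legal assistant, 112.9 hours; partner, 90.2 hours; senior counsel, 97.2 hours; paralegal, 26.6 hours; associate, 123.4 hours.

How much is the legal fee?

Partner: 90.2 × $790 = $71,258.00
Senior counsel: 97.2 × $490 = $47,628.00
Associate: 123.4 × $325 = $40,105.00
Paralegal: 26.6 × $100 = $2,660.00
Legal assistant: 112.9 × $85 = $9,596.50
Subtotal: $171,247.50
Less 15.5% discount: −$26,543.36
Total: $171,247.50 − $26,543.36 = $144,704.14

$144,704.14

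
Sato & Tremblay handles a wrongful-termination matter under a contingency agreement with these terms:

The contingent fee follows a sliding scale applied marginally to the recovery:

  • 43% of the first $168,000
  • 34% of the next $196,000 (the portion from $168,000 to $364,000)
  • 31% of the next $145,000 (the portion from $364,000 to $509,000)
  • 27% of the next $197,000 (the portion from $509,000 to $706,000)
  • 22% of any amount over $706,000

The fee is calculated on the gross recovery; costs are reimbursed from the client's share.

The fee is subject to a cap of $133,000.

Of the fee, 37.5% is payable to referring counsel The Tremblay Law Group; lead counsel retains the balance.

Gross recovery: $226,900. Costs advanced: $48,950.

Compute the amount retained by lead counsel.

$57,666.25

Fee base is the gross recovery, $226,900; costs are reimbursed separately.
First $168,000 at 43% = $72,240.00
Remaining $58,900 at 34% = $20,026.00
Fee: $72,240.00 + $20,026.00 = $92,266.00
$92,266.00 is under the $133,000 cap.
Referral share: 37.5% of $92,266.00 = $34,599.75; lead counsel retains $92,266.00 − $34,599.75 = $57,666.25.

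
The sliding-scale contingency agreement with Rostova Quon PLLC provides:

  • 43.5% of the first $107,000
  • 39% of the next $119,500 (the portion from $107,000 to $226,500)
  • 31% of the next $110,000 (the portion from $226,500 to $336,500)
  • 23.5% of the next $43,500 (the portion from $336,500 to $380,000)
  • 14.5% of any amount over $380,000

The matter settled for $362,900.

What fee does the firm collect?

$133,454.00

First $107,000 at 43.5% = $46,545.00
Next $119,500 at 39% = $46,605.00
Next $110,000 at 31% = $34,100.00
Remaining $26,400 at 23.5% = $6,204.00
Fee: $46,545.00 + $46,605.00 + $34,100.00 + $6,204.00 = $133,454.00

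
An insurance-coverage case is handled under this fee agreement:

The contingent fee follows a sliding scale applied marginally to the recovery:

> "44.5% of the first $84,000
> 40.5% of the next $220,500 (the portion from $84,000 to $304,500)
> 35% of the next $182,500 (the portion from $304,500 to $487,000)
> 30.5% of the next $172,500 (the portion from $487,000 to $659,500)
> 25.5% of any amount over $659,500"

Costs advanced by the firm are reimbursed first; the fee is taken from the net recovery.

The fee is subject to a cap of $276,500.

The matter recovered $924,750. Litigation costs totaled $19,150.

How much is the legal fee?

$276,500.00

Fee base (net of costs): $924,750 − $19,150 = $905,600
First $84,000 at 44.5% = $37,380.00
Next $220,500 at 40.5% = $89,302.50
Next $182,500 at 35% = $63,875.00
Next $172,500 at 30.5% = $52,612.50
Remaining $246,100 at 25.5% = $62,755.50
Fee: $37,380.00 + $89,302.50 + $63,875.00 + $52,612.50 + $62,755.50 = $305,925.50
$305,925.50 exceeds the $276,500 cap, so the fee is capped at $276,500.00.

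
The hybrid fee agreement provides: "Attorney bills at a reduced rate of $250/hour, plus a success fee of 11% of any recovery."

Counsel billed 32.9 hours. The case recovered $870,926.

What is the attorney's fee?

Hourly: 32.9 × $250 = $8,225.00
Success fee: 11% of $870,926 = $95,801.86
Total: $8,225.00 + $95,801.86 = $104,026.86

$104,026.86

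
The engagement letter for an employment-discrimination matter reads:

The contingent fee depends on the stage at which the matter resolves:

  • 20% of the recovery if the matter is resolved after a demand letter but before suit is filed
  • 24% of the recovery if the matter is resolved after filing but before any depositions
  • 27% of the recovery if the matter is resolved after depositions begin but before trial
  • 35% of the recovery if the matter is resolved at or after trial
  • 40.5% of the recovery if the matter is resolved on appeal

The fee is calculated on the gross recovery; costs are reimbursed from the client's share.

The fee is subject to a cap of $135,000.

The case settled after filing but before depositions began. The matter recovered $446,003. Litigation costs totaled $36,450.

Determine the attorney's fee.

$107,040.72

Fee base is the gross recovery, $446,003; costs are reimbursed separately.
The matter settled after filing but before depositions began, so the 24% rate applies.
$446,003 × 24% = $107,040.72
$107,040.72 is under the $135,000 cap.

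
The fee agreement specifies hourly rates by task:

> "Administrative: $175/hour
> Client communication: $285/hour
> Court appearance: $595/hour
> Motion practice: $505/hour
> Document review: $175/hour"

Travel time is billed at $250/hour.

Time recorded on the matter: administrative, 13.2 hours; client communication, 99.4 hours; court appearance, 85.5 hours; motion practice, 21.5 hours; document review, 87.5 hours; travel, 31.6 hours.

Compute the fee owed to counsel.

Administrative: 13.2 × $175 = $2,310.00
Client communication: 99.4 × $285 = $28,329.00
Court appearance: 85.5 × $595 = $50,872.50
Motion practice: 21.5 × $505 = $10,857.50
Document review: 87.5 × $175 = $15,312.50
Subtotal: $2,310.00 + $28,329.00 + $50,872.50 + $10,857.50 + $15,312.50 = $107,681.50
Travel: 31.6 × $250 = $7,900.00
Total: $107,681.50 + $7,900.00 = $115,581.50

$115,581.50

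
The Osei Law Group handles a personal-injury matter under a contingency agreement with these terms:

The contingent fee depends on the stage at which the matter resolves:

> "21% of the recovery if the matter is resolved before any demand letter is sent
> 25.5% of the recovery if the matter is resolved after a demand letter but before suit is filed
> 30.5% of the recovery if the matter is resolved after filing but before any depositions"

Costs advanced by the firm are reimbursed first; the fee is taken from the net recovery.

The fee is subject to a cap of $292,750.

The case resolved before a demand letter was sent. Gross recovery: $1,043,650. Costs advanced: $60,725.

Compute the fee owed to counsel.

$206,414.25

Fee base (net of costs): $1,043,650 − $60,725 = $982,925
The matter resolved before a demand letter was sent, so the 21% rate applies.
$982,925 × 21% = $206,414.25
$206,414.25 is under the $292,750 cap.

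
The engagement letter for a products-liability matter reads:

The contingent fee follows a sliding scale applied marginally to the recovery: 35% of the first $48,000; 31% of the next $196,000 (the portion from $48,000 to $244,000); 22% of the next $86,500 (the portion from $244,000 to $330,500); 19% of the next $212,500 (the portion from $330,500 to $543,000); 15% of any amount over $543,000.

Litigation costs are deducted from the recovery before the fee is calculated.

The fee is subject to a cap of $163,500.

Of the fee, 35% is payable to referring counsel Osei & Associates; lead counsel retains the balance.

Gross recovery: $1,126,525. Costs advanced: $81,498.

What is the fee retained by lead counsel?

$106,275.00

Fee base (net of costs): $1,126,525 − $81,498 = $1,045,027
First $48,000 at 35% = $16,800.00
Next $196,000 at 31% = $60,760.00
Next $86,500 at 22% = $19,030.00
Next $212,500 at 19% = $40,375.00
Remaining $502,027 at 15% = $75,304.05
Fee: $16,800.00 + $60,760.00 + $19,030.00 + $40,375.00 + $75,304.05 = $212,269.05
$212,269.05 exceeds the $163,500 cap, so the fee is capped at $163,500.00.
Referral share: 35% of $163,500.00 = $57,225.00; lead counsel retains $163,500.00 − $57,225.00 = $106,275.00.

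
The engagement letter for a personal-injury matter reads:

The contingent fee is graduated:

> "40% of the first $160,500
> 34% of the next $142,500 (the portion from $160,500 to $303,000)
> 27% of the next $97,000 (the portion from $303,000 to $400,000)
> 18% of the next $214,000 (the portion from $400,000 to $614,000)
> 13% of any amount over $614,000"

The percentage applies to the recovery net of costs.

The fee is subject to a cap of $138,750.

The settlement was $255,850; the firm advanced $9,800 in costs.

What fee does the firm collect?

Fee base (net of costs): $255,850 − $9,800 = $246,050
First $160,500 at 40% = $64,200.00
Remaining $85,550 at 34% = $29,087.00
Fee: $64,200.00 + $29,087.00 = $93,287.00
$93,287.00 is under the $138,750 cap.

$93,287.00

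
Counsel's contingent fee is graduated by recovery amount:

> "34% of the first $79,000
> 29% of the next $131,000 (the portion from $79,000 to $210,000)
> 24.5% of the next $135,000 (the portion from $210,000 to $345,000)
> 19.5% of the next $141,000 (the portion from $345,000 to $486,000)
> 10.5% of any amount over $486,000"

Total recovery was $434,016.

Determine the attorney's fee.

$115,283.12

First $79,000 at 34% = $26,860.00
Next $131,000 at 29% = $37,990.00
Next $135,000 at 24.5% = $33,075.00
Remaining $89,016 at 19.5% = $17,358.12
Fee: $26,860.00 + $37,990.00 + $33,075.00 + $17,358.12 = $115,283.12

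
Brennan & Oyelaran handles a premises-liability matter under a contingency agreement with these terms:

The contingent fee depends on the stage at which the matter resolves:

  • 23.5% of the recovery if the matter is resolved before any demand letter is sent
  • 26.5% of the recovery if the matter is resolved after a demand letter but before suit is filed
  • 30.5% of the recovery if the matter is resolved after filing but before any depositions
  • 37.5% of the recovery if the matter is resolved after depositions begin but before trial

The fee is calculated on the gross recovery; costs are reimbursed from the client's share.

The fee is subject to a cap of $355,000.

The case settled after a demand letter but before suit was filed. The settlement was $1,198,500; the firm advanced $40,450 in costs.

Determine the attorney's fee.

Fee base is the gross recovery, $1,198,500; costs are reimbursed separately.
The matter settled after a demand letter but before suit was filed, so the 26.5% rate applies.
$1,198,500 × 26.5% = $317,602.50
$317,602.50 is under the $355,000 cap.

$317,602.50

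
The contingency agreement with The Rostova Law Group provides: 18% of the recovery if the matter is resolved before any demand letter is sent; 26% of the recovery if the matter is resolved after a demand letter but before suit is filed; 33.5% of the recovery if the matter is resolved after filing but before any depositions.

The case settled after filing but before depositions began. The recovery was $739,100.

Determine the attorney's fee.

The matter settled after filing but before depositions began, so the 33.5% rate applies.
$739,100 × 33.5% = $247,598.50

$247,598.50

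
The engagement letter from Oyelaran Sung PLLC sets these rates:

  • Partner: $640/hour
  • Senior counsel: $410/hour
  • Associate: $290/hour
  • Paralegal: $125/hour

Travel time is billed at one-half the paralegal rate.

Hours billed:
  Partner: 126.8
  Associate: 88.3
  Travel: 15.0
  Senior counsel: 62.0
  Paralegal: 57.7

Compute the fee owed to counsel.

$140,329.00

Partner: 126.8 × $640 = $81,152.00
Senior counsel: 62.0 × $410 = $25,420.00
Associate: 88.3 × $290 = $25,607.00
Paralegal: 57.7 × $125 = $7,212.50
Subtotal: $81,152.00 + $25,420.00 + $25,607.00 + $7,212.50 = $139,391.50
Travel: 15.0 × ($125 ÷ 2) = 15.0 × $62.50 = $937.50
Total: $139,391.50 + $937.50 = $140,329.00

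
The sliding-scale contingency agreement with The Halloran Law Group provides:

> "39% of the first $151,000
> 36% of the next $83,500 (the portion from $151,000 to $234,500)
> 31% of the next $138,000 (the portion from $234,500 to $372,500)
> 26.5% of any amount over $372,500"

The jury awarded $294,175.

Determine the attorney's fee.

First $151,000 at 39% = $58,890.00
Next $83,500 at 36% = $30,060.00
Remaining $59,675 at 31% = $18,499.25
Fee: $58,890.00 + $30,060.00 + $18,499.25 = $107,449.25

$107,449.25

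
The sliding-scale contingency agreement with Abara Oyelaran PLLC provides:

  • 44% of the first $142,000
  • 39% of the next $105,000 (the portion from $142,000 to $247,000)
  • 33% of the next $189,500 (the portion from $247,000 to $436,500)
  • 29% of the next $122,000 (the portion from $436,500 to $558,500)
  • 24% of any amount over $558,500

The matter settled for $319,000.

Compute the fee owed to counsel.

$127,190.00

First $142,000 at 44% = $62,480.00
Next $105,000 at 39% = $40,950.00
Remaining $72,000 at 33% = $23,760.00
Fee: $62,480.00 + $40,950.00 + $23,760.00 = $127,190.00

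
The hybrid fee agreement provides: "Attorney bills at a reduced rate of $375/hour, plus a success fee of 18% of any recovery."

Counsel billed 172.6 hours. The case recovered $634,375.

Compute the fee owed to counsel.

$178,912.50

Hourly: 172.6 × $375 = $64,725.00
Success fee: 18% of $634,375 = $114,187.50
Total: $64,725.00 + $114,187.50 = $178,912.50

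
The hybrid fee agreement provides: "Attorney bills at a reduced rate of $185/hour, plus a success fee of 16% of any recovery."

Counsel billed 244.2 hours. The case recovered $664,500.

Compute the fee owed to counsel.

$151,497.00

Hourly: 244.2 × $185 = $45,177.00
Success fee: 16% of $664,500 = $106,320.00
Total: $45,177.00 + $106,320.00 = $151,497.00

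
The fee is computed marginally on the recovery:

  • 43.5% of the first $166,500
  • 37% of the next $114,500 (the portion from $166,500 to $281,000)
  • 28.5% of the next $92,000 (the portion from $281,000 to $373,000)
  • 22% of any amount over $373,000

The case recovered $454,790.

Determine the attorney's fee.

$159,006.30

First $166,500 at 43.5% = $72,427.50
Next $114,500 at 37% = $42,365.00
Next $92,000 at 28.5% = $26,220.00
Remaining $81,790 at 22% = $17,993.80
Fee: $72,427.50 + $42,365.00 + $26,220.00 + $17,993.80 = $159,006.30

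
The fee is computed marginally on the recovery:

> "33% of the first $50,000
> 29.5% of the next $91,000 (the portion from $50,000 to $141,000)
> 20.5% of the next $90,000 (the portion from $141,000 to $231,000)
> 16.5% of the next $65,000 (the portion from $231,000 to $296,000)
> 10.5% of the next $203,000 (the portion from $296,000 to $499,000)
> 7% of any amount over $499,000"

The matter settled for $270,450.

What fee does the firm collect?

First $50,000 at 33% = $16,500.00
Next $91,000 at 29.5% = $26,845.00
Next $90,000 at 20.5% = $18,450.00
Remaining $39,450 at 16.5% = $6,509.25
Fee: $16,500.00 + $26,845.00 + $18,450.00 + $6,509.25 = $68,304.25

$68,304.25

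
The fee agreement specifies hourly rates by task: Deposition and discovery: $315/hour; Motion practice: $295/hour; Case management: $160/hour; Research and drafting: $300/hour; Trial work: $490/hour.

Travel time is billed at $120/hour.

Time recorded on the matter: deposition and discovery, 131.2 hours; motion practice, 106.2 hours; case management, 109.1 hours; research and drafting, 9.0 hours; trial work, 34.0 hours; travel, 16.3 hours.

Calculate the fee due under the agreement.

Deposition and discovery: 131.2 × $315 = $41,328.00
Motion practice: 106.2 × $295 = $31,329.00
Case management: 109.1 × $160 = $17,456.00
Research and drafting: 9.0 × $300 = $2,700.00
Trial work: 34.0 × $490 = $16,660.00
Subtotal: $41,328.00 + $31,329.00 + $17,456.00 + $2,700.00 + $16,660.00 = $109,473.00
Travel: 16.3 × $120 = $1,956.00
Total: $109,473.00 + $1,956.00 = $111,429.00

$111,429.00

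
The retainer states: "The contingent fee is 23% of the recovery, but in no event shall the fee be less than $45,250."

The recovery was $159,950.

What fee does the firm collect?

$45,250.00

23% of $159,950 = $36,788.50
That is below the $45,250 minimum, so the minimum applies.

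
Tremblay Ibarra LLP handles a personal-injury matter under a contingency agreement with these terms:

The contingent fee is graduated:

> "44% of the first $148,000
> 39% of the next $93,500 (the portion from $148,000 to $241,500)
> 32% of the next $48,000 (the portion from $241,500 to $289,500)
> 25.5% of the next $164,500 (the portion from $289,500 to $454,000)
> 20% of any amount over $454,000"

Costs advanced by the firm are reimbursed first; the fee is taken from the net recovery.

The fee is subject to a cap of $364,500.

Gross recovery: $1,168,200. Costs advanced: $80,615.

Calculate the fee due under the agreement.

$285,609.50

Fee base (net of costs): $1,168,200 − $80,615 = $1,087,585
First $148,000 at 44% = $65,120.00
Next $93,500 at 39% = $36,465.00
Next $48,000 at 32% = $15,360.00
Next $164,500 at 25.5% = $41,947.50
Remaining $633,585 at 20% = $126,717.00
Fee: $65,120.00 + $36,465.00 + $15,360.00 + $41,947.50 + $126,717.00 = $285,609.50
$285,609.50 is under the $364,500 cap.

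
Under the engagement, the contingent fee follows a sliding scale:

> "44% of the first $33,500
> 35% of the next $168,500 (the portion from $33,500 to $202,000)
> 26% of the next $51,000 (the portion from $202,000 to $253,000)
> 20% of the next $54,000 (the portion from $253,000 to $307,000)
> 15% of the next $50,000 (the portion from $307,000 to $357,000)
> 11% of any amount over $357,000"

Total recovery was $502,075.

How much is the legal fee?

$121,233.25

First $33,500 at 44% = $14,740.00
Next $168,500 at 35% = $58,975.00
Next $51,000 at 26% = $13,260.00
Next $54,000 at 20% = $10,800.00
Next $50,000 at 15% = $7,500.00
Remaining $145,075 at 11% = $15,958.25
Fee: $14,740.00 + $58,975.00 + $13,260.00 + $10,800.00 + $7,500.00 + $15,958.25 = $121,233.25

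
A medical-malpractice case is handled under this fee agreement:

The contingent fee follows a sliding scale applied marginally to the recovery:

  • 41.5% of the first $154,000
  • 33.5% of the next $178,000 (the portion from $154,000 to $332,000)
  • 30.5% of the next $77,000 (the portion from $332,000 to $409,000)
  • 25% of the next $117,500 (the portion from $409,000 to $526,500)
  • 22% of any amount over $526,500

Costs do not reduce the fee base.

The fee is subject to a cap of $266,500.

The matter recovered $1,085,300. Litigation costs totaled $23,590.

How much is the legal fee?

Fee base is the gross recovery, $1,085,300; costs are reimbursed separately.
First $154,000 at 41.5% = $63,910.00
Next $178,000 at 33.5% = $59,630.00
Next $77,000 at 30.5% = $23,485.00
Next $117,500 at 25% = $29,375.00
Remaining $558,800 at 22% = $122,936.00
Fee: $63,910.00 + $59,630.00 + $23,485.00 + $29,375.00 + $122,936.00 = $299,336.00
$299,336.00 exceeds the $266,500 cap, so the fee is capped at $266,500.00.

$266,500.00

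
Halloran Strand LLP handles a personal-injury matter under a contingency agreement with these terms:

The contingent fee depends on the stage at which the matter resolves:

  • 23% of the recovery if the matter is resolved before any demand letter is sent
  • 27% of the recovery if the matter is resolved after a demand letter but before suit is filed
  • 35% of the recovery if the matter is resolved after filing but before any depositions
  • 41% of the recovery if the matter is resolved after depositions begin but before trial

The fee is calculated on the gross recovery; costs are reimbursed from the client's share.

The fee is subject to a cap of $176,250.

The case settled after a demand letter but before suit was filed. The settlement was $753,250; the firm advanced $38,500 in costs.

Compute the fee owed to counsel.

Fee base is the gross recovery, $753,250; costs are reimbursed separately.
The matter settled after a demand letter but before suit was filed, so the 27% rate applies.
$753,250 × 27% = $203,377.50
$203,377.50 exceeds the $176,250 cap, so the fee is capped at $176,250.00.

$176,250.00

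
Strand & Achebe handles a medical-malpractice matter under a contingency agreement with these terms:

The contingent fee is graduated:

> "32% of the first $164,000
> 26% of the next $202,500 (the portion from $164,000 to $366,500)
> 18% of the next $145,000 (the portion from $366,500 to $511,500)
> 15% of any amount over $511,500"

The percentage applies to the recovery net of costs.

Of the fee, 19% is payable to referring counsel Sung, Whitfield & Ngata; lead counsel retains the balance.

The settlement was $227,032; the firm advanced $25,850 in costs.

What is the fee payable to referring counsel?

Fee base (net of costs): $227,032 − $25,850 = $201,182
First $164,000 at 32% = $52,480.00
Remaining $37,182 at 26% = $9,667.32
Fee: $52,480.00 + $9,667.32 = $62,147.32
Referral share: 19% of $62,147.32 = $11,807.99; lead counsel retains $62,147.32 − $11,807.99 = $50,339.33.

$11,807.99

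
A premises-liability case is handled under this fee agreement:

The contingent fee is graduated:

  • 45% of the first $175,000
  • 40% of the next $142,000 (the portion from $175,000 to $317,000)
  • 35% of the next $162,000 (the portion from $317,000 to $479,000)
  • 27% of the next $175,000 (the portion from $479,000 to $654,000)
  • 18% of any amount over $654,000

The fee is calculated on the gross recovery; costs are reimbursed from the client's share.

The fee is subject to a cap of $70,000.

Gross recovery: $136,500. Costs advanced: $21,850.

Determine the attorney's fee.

$61,425.00

Fee base is the gross recovery, $136,500; costs are reimbursed separately.
First $136,500 at 45% = $61,425.00
$61,425.00 is under the $70,000 cap.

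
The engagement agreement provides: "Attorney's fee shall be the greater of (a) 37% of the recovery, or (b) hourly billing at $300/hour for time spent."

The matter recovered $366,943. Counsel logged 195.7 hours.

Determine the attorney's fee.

(a) 37% of $366,943 = $135,768.91
(b) 195.7 × $300 = $58,710.00
The greater is (a): $135,768.91.

$135,768.91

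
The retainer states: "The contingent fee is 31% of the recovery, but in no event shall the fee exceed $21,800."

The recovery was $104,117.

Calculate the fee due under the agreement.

$21,800.00

31% of $104,117 = $32,276.27
That exceeds the $21,800 cap, so the fee is capped at $21,800.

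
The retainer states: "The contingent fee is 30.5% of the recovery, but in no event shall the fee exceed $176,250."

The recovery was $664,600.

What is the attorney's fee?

$176,250.00

30.5% of $664,600 = $202,703.00
That exceeds the $176,250 cap, so the fee is capped at $176,250.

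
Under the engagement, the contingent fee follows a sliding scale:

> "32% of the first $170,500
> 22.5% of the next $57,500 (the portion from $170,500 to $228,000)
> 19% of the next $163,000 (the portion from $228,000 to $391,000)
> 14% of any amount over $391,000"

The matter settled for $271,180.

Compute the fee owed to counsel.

First $170,500 at 32% = $54,560.00
Next $57,500 at 22.5% = $12,937.50
Remaining $43,180 at 19% = $8,204.20
Fee: $54,560.00 + $12,937.50 + $8,204.20 = $75,701.70

$75,701.70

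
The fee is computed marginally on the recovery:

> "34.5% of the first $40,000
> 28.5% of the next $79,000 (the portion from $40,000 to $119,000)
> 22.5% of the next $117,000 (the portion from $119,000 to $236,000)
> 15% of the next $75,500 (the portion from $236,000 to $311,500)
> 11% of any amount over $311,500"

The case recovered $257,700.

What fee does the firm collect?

First $40,000 at 34.5% = $13,800.00
Next $79,000 at 28.5% = $22,515.00
Next $117,000 at 22.5% = $26,325.00
Remaining $21,700 at 15% = $3,255.00
Fee: $13,800.00 + $22,515.00 + $26,325.00 + $3,255.00 = $65,895.00

$65,895.00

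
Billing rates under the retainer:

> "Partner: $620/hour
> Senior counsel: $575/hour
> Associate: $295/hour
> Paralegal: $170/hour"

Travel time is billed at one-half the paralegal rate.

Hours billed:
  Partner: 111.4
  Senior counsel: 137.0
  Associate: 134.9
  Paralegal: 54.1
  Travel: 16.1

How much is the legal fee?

$198,204.00

Partner: 111.4 × $620 = $69,068.00
Senior counsel: 137.0 × $575 = $78,775.00
Associate: 134.9 × $295 = $39,795.50
Paralegal: 54.1 × $170 = $9,197.00
Subtotal: $69,068.00 + $78,775.00 + $39,795.50 + $9,197.00 = $196,835.50
Travel: 16.1 × ($170 ÷ 2) = 16.1 × $85.00 = $1,368.50
Total: $196,835.50 + $1,368.50 = $198,204.00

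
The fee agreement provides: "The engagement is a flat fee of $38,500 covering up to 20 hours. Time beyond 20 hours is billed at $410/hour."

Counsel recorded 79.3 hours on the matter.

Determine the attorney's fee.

$62,813.00

Flat fee: $38,500.00
Excess hours: 79.3 − 20 = 59.3
Overrun: 59.3 × $410 = $24,313.00
Total: $38,500.00 + $24,313.00 = $62,813.00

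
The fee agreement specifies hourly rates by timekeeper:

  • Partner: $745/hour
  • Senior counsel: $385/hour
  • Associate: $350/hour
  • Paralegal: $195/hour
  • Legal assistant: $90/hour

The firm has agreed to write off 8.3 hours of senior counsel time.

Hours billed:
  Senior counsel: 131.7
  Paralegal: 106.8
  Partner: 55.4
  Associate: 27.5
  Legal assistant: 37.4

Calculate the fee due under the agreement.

Partner: 55.4 × $745 = $41,273.00
Senior counsel: 131.7 × $385 = $50,704.50
Associate: 27.5 × $350 = $9,625.00
Paralegal: 106.8 × $195 = $20,826.00
Legal assistant: 37.4 × $90 = $3,366.00
Subtotal: $125,794.50
Write-off: 8.3 × $385 = $3,195.50
Total: $125,794.50 − $3,195.50 = $122,599.00

$122,599.00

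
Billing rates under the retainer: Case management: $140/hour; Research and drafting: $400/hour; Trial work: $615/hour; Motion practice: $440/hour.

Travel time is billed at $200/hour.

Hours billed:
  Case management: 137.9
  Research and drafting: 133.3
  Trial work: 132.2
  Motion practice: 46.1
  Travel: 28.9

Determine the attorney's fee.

Case management: 137.9 × $140 = $19,306.00
Research and drafting: 133.3 × $400 = $53,320.00
Trial work: 132.2 × $615 = $81,303.00
Motion practice: 46.1 × $440 = $20,284.00
Subtotal: $19,306.00 + $53,320.00 + $81,303.00 + $20,284.00 = $174,213.00
Travel: 28.9 × $200 = $5,780.00
Total: $174,213.00 + $5,780.00 = $179,993.00

$179,993.00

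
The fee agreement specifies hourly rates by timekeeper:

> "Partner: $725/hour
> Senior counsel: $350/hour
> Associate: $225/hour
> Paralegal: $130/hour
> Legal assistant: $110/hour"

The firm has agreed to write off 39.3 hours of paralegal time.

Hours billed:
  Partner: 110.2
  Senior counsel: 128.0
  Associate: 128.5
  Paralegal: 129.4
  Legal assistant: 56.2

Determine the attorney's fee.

$171,502.50

Partner: 110.2 × $725 = $79,895.00
Senior counsel: 128.0 × $350 = $44,800.00
Associate: 128.5 × $225 = $28,912.50
Paralegal: 129.4 × $130 = $16,822.00
Legal assistant: 56.2 × $110 = $6,182.00
Subtotal: $176,611.50
Write-off: 39.3 × $130 = $5,109.00
Total: $176,611.50 − $5,109.00 = $171,502.50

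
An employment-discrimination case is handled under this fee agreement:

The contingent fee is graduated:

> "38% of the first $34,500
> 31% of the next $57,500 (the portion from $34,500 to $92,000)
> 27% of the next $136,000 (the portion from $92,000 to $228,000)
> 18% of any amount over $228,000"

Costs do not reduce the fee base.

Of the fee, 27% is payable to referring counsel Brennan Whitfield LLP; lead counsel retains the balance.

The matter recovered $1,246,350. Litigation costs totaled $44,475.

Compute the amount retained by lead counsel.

Fee base is the gross recovery, $1,246,350; costs are reimbursed separately.
First $34,500 at 38% = $13,110.00
Next $57,500 at 31% = $17,825.00
Next $136,000 at 27% = $36,720.00
Remaining $1,018,350 at 18% = $183,303.00
Fee: $13,110.00 + $17,825.00 + $36,720.00 + $183,303.00 = $250,958.00
Referral share: 27% of $250,958.00 = $67,758.66; lead counsel retains $250,958.00 − $67,758.66 = $183,199.34.

$183,199.34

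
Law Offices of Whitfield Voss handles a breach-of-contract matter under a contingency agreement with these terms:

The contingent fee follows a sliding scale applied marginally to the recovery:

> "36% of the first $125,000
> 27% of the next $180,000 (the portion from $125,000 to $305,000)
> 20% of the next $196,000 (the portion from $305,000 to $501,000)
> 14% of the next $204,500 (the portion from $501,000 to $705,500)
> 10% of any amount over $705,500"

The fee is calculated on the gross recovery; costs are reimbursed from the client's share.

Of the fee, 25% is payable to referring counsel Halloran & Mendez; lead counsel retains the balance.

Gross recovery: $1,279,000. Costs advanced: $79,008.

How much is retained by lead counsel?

Fee base is the gross recovery, $1,279,000; costs are reimbursed separately.
First $125,000 at 36% = $45,000.00
Next $180,000 at 27% = $48,600.00
Next $196,000 at 20% = $39,200.00
Next $204,500 at 14% = $28,630.00
Remaining $573,500 at 10% = $57,350.00
Fee: $45,000.00 + $48,600.00 + $39,200.00 + $28,630.00 + $57,350.00 = $218,780.00
Referral share: 25% of $218,780.00 = $54,695.00; lead counsel retains $218,780.00 − $54,695.00 = $164,085.00.

$164,085.00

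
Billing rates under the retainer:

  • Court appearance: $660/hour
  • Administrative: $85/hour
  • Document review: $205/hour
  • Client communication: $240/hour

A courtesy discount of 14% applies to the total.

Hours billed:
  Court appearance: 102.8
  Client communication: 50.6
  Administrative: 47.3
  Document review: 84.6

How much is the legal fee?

$87,165.73

Court appearance: 102.8 × $660 = $67,848.00
Administrative: 47.3 × $85 = $4,020.50
Document review: 84.6 × $205 = $17,343.00
Client communication: 50.6 × $240 = $12,144.00
Subtotal: $101,355.50
Less 14% discount: −$14,189.77
Total: $101,355.50 − $14,189.77 = $87,165.73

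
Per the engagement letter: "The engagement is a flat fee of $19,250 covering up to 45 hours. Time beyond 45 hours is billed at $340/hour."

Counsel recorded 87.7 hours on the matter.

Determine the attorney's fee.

$33,768.00

Flat fee: $19,250.00
Excess hours: 87.7 − 45 = 42.7
Overrun: 42.7 × $340 = $14,518.00
Total: $19,250.00 + $14,518.00 = $33,768.00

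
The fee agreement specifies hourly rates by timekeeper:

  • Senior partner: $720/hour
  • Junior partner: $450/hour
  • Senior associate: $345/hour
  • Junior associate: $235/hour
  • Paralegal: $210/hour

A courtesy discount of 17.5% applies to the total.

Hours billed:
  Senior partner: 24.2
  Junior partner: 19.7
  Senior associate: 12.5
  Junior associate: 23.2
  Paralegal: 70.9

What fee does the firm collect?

Senior partner: 24.2 × $720 = $17,424.00
Junior partner: 19.7 × $450 = $8,865.00
Senior associate: 12.5 × $345 = $4,312.50
Junior associate: 23.2 × $235 = $5,452.00
Paralegal: 70.9 × $210 = $14,889.00
Subtotal: $50,942.50
Less 17.5% discount: −$8,914.94
Total: $50,942.50 − $8,914.94 = $42,027.56

$42,027.56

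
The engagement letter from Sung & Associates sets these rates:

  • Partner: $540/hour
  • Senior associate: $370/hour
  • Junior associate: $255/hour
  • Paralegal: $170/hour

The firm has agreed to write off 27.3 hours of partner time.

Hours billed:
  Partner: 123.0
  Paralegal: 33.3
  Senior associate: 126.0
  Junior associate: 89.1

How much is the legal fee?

Partner: 123.0 × $540 = $66,420.00
Senior associate: 126.0 × $370 = $46,620.00
Junior associate: 89.1 × $255 = $22,720.50
Paralegal: 33.3 × $170 = $5,661.00
Subtotal: $141,421.50
Write-off: 27.3 × $540 = $14,742.00
Total: $141,421.50 − $14,742.00 = $126,679.50

$126,679.50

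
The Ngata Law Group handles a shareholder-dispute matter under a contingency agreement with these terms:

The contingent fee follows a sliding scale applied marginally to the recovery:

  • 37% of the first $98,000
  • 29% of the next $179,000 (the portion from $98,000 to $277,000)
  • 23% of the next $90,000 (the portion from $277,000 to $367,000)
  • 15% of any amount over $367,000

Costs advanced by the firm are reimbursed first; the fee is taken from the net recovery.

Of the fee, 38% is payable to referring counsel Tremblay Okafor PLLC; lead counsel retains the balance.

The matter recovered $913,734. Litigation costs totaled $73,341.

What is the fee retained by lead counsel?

Fee base (net of costs): $913,734 − $73,341 = $840,393
First $98,000 at 37% = $36,260.00
Next $179,000 at 29% = $51,910.00
Next $90,000 at 23% = $20,700.00
Remaining $473,393 at 15% = $71,008.95
Fee: $36,260.00 + $51,910.00 + $20,700.00 + $71,008.95 = $179,878.95
Referral share: 38% of $179,878.95 = $68,354.00; lead counsel retains $179,878.95 − $68,354.00 = $111,524.95.

$111,524.95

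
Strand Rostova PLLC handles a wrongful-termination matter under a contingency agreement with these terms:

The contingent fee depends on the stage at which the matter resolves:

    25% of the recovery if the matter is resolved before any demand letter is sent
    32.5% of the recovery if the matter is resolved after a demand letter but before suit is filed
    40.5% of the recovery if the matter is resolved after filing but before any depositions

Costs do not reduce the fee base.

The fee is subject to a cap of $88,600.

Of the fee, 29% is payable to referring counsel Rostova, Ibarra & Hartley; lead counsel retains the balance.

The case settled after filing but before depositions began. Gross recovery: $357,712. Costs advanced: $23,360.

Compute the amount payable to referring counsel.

Fee base is the gross recovery, $357,712; costs are reimbursed separately.
The matter settled after filing but before depositions began, so the 40.5% rate applies.
$357,712 × 40.5% = $144,873.36
$144,873.36 exceeds the $88,600 cap, so the fee is capped at $88,600.00.
Referral share: 29% of $88,600.00 = $25,694.00; lead counsel retains $88,600.00 − $25,694.00 = $62,906.00.

$25,694.00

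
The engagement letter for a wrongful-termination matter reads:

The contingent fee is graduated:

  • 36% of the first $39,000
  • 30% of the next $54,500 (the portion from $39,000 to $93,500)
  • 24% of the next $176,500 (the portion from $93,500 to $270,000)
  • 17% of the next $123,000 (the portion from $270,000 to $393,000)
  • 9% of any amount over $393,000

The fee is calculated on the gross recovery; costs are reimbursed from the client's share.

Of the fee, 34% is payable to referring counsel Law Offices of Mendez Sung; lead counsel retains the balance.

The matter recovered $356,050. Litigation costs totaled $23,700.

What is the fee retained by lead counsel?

$57,669.81

Fee base is the gross recovery, $356,050; costs are reimbursed separately.
First $39,000 at 36% = $14,040.00
Next $54,500 at 30% = $16,350.00
Next $176,500 at 24% = $42,360.00
Remaining $86,050 at 17% = $14,628.50
Fee: $14,040.00 + $16,350.00 + $42,360.00 + $14,628.50 = $87,378.50
Referral share: 34% of $87,378.50 = $29,708.69; lead counsel retains $87,378.50 − $29,708.69 = $57,669.81.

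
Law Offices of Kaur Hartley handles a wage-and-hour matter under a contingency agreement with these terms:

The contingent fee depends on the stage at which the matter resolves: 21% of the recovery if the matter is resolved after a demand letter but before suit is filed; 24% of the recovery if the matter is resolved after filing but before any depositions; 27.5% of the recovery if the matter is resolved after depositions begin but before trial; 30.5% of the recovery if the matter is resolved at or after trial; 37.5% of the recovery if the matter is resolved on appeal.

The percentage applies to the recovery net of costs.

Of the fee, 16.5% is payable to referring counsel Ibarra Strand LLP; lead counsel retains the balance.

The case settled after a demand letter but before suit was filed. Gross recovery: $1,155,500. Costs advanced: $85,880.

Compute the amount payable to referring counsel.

Fee base (net of costs): $1,155,500 − $85,880 = $1,069,620
The matter settled after a demand letter but before suit was filed, so the 21% rate applies.
$1,069,620 × 21% = $224,620.20
Referral share: 16.5% of $224,620.20 = $37,062.33; lead counsel retains $224,620.20 − $37,062.33 = $187,557.87.

$37,062.33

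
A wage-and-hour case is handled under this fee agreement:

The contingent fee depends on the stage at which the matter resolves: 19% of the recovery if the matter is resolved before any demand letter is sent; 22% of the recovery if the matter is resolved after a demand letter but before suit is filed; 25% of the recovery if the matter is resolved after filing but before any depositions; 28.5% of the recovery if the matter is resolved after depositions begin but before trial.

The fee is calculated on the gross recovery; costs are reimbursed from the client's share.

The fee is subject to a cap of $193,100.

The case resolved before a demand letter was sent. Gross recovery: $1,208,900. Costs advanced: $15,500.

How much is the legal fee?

Fee base is the gross recovery, $1,208,900; costs are reimbursed separately.
The matter resolved before a demand letter was sent, so the 19% rate applies.
$1,208,900 × 19% = $229,691.00
$229,691.00 exceeds the $193,100 cap, so the fee is capped at $193,100.00.

$193,100.00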